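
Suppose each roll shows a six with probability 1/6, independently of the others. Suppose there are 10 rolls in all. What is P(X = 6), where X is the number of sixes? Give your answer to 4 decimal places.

0.0022

X ~ Binomial(n=10, p=0.166667).
P(X=6) = C(10,6) · p^6 · (1−p)^4
= 210 · 2.1433e-05 · 0.48225 = 0.002171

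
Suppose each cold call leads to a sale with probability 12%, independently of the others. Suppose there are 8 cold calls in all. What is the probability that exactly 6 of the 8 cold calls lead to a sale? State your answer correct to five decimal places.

X ~ Binomial(n=8, p=0.12).
P(X=6) = C(8,6) · p^6 · (1−p)^2
= 28 · 2.986e-06 · 0.7744 = 0.0000647

0.00006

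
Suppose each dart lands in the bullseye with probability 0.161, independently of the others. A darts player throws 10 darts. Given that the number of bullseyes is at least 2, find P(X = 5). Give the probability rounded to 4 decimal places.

X ~ Binomial(10, 0.161). Want P(X=5 | X≥2) = P(X=5) / P(X≥2).
P(X=5) = C(10,5)·0.161^5·0.839^5 = 0.011333
P(X≥2) = 1 − 0.172830 − 0.331653 = 0.495517
Ratio = 0.011333 / 0.495517 = 0.022871

0.0229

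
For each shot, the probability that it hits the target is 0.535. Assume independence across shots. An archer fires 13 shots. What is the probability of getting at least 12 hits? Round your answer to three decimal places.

0.004

X ~ Binomial(13, 0.535); P(X ≥ 12) = Σ C(13,k) p^k (1−p)^(13−k) over k:
  k=12: C(13,12)·0.535^12·0.465^1 = 0.00332
  k=13: C(13,13)·0.535^13·0.465^0 = 0.00029
Total = 0.00362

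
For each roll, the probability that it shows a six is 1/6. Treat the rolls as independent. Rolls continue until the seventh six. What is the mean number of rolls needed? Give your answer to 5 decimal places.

Y = total rolls until the seventh success; negative binomial with r=7, p=0.166667.
E[Y] = r / p = 7 / 0.166667 = 42.0000000

42.00000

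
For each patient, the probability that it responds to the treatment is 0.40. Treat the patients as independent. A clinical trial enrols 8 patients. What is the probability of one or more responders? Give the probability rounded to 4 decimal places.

0.9832

P(at least one) = 1 − P(none) = 1 − (1 − 0.40)^8
= 1 − 0.016796 = 0.983204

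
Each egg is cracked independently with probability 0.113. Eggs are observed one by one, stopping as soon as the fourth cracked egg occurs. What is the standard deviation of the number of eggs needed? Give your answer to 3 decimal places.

16.669

Y = total eggs until the fourth success; negative binomial with r=4, p=0.113.
SD(Y) = √[r(1−p)/p²] = √(277.86044) = 16.66915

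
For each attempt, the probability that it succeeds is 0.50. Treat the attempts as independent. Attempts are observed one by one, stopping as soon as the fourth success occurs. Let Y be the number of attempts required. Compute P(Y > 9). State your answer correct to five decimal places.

0.25391

Needing more than 9 attempts ⇔ fewer than 4 successes in the first 9. With X ~ Binomial(9, 0.50), P(Y > 9) = P(X ≤ 3).
  k=0: C(9,0)·0.50^0·0.50^9 = 0.0019531
  k=1: C(9,1)·0.50^1·0.50^8 = 0.0175781
  k=2: C(9,2)·0.50^2·0.50^7 = 0.0703125
  k=3: C(9,3)·0.50^3·0.50^6 = 0.1640625
P(X ≤ 3) = 0.2539062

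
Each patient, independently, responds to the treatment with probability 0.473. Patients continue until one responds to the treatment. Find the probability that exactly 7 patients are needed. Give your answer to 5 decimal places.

0.01013

Geometric (trials to first success), p = 0.473.
P(Y = 7) = (1−p)^6 · p = 0.021422 · 0.473 = 0.0101327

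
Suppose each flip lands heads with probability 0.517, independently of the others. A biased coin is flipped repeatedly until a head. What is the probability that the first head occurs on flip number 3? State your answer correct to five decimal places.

0.12061

Geometric (trials to first success), p = 0.517.
P(Y = 3) = (1−p)^2 · p = 0.23329 · 0.517 = 0.1206104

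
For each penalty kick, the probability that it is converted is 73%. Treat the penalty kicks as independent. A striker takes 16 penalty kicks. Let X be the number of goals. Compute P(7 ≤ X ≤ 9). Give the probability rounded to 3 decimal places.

0.109

X ~ Binomial(16, 0.73); P(7 ≤ X ≤ 9) = Σ C(16,k) p^k (1−p)^(16−k) over k:
  k=7: C(16,7)·0.73^7·0.27^9 = 0.00964
  k=8: C(16,8)·0.73^8·0.27^8 = 0.02931
  k=9: C(16,9)·0.73^9·0.27^7 = 0.07045
Total = 0.10940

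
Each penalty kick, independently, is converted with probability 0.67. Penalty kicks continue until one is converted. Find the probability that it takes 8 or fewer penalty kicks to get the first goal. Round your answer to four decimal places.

Y = number of penalty kicks to the first success; geometric, p = 0.67.
P(Y ≤ 8) = 1 − (1−p)^8 = 1 − 0.000141 = 0.999859

0.9999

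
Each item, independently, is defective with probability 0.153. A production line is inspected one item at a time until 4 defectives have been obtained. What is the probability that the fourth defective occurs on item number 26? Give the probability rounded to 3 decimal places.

0.033

Y = trial on which the fourth success occurs; negative binomial, r=4, p=0.153.
P(Y=26) = C(25,3) · p^4 · (1−p)^22
= 2300 · 0.00054798 · 0.025908 = 0.03265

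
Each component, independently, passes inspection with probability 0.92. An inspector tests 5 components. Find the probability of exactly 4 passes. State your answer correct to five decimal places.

0.28656

X ~ Binomial(n=5, p=0.92).
P(X=4) = C(5,4) · p^4 · (1−p)^1
= 5 · 0.71639 · 0.08 = 0.2865572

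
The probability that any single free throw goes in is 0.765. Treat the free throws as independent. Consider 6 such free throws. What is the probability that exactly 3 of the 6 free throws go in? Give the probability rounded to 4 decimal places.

X ~ Binomial(n=6, p=0.765).
P(X=3) = C(6,3) · p^3 · (1−p)^3
= 20 · 0.4477 · 0.012978 = 0.116203

0.1162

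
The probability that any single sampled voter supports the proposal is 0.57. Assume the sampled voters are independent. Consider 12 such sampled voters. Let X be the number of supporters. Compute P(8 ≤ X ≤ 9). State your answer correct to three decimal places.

0.300

X ~ Binomial(12, 0.57); P(8 ≤ X ≤ 9) = Σ C(12,k) p^k (1−p)^(12−k) over k:
  k=8: C(12,8)·0.57^8·0.43^4 = 0.18857
  k=9: C(12,9)·0.57^9·0.43^3 = 0.11110
Total = 0.29967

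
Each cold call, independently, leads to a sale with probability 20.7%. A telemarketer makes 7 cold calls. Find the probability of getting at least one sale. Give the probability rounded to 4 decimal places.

P(at least one) = 1 − P(none) = 1 − (1 − 0.207)^7
= 1 − 0.197202 = 0.802798

0.8028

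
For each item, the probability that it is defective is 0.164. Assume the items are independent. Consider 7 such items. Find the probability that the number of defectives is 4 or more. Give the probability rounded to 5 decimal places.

0.01665

X ~ Binomial(7, 0.164); P(X ≥ 4) = Σ C(7,k) p^k (1−p)^(7−k) over k:
  k=4: C(7,4)·0.164^4·0.836^3 = 0.0147932
  k=5: C(7,5)·0.164^5·0.836^2 = 0.0017412
  k=6: C(7,6)·0.164^6·0.836^1 = 0.0001139
  k=7: C(7,7)·0.164^7·0.836^0 = 0.0000032
Total = 0.0166515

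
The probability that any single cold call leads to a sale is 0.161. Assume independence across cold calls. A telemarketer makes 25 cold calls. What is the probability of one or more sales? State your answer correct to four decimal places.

0.9876

P(at least one) = 1 − P(none) = 1 − (1 − 0.161)^25
= 1 − 0.012418 = 0.987582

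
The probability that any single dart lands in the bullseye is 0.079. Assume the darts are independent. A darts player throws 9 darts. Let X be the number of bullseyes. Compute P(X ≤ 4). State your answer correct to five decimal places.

X ~ Binomial(9, 0.079); P(X ≤ 4) = Σ C(9,k) p^k (1−p)^(9−k) over k:
  k=0: C(9,0)·0.079^0·0.921^9 = 0.4768005
  k=1: C(9,1)·0.079^1·0.921^8 = 0.3680837
  k=2: C(9,2)·0.079^2·0.921^7 = 0.1262915
  k=3: C(9,3)·0.079^3·0.921^6 = 0.0252766
  k=4: C(9,4)·0.079^4·0.921^5 = 0.0032522
Total = 0.9997045

0.99970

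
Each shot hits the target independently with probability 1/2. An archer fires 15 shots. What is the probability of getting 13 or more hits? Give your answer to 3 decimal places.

0.004

X ~ Binomial(15, 0.50); P(X ≥ 13) = Σ C(15,k) p^k (1−p)^(15−k) over k:
  k=13: C(15,13)·0.50^13·0.50^2 = 0.00320
  k=14: C(15,14)·0.50^14·0.50^1 = 0.00046
  k=15: C(15,15)·0.50^15·0.50^0 = 0.00003
Total = 0.00369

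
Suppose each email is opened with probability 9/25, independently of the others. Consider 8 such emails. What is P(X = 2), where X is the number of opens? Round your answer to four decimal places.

X ~ Binomial(n=8, p=0.36).
P(X=2) = C(8,2) · p^2 · (1−p)^6
= 28 · 0.1296 · 0.068719 = 0.249369

0.2494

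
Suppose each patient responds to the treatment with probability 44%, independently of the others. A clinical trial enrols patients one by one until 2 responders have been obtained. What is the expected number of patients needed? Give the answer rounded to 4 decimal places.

4.5455

Y = total patients until the second success; negative binomial with r=2, p=0.44.
E[Y] = r / p = 2 / 0.44 = 4.545455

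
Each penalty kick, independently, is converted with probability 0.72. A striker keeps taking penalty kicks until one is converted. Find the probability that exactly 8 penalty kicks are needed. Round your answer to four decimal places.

0.0001

Geometric (trials to first success), p = 0.72.
P(Y = 8) = (1−p)^7 · p = 0.00013493 · 0.72 = 0.000097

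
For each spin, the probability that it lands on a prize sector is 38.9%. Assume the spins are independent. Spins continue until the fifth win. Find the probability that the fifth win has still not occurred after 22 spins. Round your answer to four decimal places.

0.0335

Needing more than 22 spins ⇔ fewer than 5 successes in the first 22. With X ~ Binomial(22, 0.389), P(Y > 22) = P(X ≤ 4).
  k=0: C(22,0)·0.389^0·0.611^22 = 0.000020
  k=1: C(22,1)·0.389^1·0.611^21 = 0.000275
  k=2: C(22,2)·0.389^2·0.611^20 = 0.001838
  k=3: C(22,3)·0.389^3·0.611^19 = 0.007801
  k=4: C(22,4)·0.389^4·0.611^18 = 0.023591
P(X ≤ 4) = 0.033525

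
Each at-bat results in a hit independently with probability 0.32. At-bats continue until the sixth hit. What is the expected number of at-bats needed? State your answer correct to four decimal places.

18.7500

Y = total at-bats until the sixth success; negative binomial with r=6, p=0.32.
E[Y] = r / p = 6 / 0.32 = 18.750000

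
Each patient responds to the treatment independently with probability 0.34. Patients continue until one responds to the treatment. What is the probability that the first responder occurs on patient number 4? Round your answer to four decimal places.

Geometric (trials to first success), p = 0.34.
P(Y = 4) = (1−p)^3 · p = 0.2875 · 0.34 = 0.097749

0.0977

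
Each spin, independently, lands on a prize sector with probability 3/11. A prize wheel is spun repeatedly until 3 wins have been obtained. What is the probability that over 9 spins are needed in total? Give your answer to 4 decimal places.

Needing more than 9 spins ⇔ fewer than 3 successes in the first 9. With X ~ Binomial(9, 0.272727), P(Y > 9) = P(X ≤ 2).
  k=0: C(9,0)·0.272727^0·0.727273^9 = 0.056921
  k=1: C(9,1)·0.272727^1·0.727273^8 = 0.192110
  k=2: C(9,2)·0.272727^2·0.727273^7 = 0.288165
P(X ≤ 2) = 0.537196

0.5372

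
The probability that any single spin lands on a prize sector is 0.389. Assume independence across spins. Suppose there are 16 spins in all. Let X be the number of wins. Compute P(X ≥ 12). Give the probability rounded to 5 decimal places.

0.00373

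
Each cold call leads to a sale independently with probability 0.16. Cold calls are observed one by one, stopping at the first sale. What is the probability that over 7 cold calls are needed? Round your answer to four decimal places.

Y = number of cold calls to the first success; geometric, p = 0.16.
P(Y > 7) = P(first 7 all fail) = (1−p)^7 = 0.295090

0.2951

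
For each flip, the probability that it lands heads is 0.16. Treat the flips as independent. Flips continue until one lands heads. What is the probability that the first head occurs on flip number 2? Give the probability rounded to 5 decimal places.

0.13440

Geometric (trials to first success), p = 0.16.
P(Y = 2) = (1−p)^1 · p = 0.84 · 0.16 = 0.1344000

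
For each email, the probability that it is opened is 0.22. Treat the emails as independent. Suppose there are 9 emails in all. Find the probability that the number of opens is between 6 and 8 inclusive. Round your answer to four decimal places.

0.0051

X ~ Binomial(9, 0.22); P(6 ≤ X ≤ 8) = Σ C(9,k) p^k (1−p)^(9−k) over k:
  k=6: C(9,6)·0.22^6·0.78^3 = 0.004520
  k=7: C(9,7)·0.22^7·0.78^2 = 0.000546
  k=8: C(9,8)·0.22^8·0.78^1 = 0.000039
Total = 0.005104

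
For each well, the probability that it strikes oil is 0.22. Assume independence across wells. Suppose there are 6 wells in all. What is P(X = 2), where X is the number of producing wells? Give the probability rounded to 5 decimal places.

0.26873

X ~ Binomial(n=6, p=0.22).
P(X=2) = C(6,2) · p^2 · (1−p)^4
= 15 · 0.0484 · 0.37015 = 0.2687293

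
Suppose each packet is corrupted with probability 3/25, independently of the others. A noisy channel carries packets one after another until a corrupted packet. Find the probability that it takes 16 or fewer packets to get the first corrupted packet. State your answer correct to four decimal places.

0.8707

Y = number of packets to the first success; geometric, p = 0.12.
P(Y ≤ 16) = 1 − (1−p)^16 = 1 − 0.129337 = 0.870663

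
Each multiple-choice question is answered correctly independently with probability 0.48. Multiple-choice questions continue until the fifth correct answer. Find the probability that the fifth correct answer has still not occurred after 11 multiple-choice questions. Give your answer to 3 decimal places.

Needing more than 11 multiple-choice questions ⇔ fewer than 5 successes in the first 11. With X ~ Binomial(11, 0.48), P(Y > 11) = P(X ≤ 4).
  k=0: C(11,0)·0.48^0·0.52^11 = 0.00075
  k=1: C(11,1)·0.48^1·0.52^10 = 0.00763
  k=2: C(11,2)·0.48^2·0.52^9 = 0.03523
  k=3: C(11,3)·0.48^3·0.52^8 = 0.09755
  k=4: C(11,4)·0.48^4·0.52^7 = 0.18010
P(X ≤ 4) = 0.32126

0.321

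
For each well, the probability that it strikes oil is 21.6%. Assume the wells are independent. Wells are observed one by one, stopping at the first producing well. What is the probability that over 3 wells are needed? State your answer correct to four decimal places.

0.4819

Y = number of wells to the first success; geometric, p = 0.216.
P(Y > 3) = P(first 3 all fail) = (1−p)^3 = 0.481890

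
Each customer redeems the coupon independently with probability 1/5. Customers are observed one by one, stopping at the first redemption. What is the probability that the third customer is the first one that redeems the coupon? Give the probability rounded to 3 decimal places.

Geometric (trials to first success), p = 0.20.
P(Y = 3) = (1−p)^2 · p = 0.64 · 0.20 = 0.12800

0.128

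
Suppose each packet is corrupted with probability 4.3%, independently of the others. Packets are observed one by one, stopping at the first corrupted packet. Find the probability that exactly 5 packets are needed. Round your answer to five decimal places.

0.03607

Geometric (trials to first success), p = 0.043.
P(Y = 5) = (1−p)^4 · p = 0.83878 · 0.043 = 0.0360675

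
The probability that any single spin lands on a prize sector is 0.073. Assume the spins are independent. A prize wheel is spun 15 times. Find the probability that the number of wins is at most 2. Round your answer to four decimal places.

0.9085

X ~ Binomial(15, 0.073); P(X ≤ 2) = Σ C(15,k) p^k (1−p)^(15−k) over k:
  k=0: C(15,0)·0.073^0·0.927^15 = 0.320772
  k=1: C(15,1)·0.073^1·0.927^14 = 0.378905
  k=2: C(15,2)·0.073^2·0.927^13 = 0.208868
Total = 0.908545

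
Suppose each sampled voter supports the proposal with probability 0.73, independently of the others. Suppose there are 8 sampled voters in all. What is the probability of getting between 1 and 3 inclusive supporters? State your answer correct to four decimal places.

X ~ Binomial(8, 0.73); P(1 ≤ X ≤ 3) = Σ C(8,k) p^k (1−p)^(8−k) over k:
  k=1: C(8,1)·0.73^1·0.27^7 = 0.000611
  k=2: C(8,2)·0.73^2·0.27^6 = 0.005781
  k=3: C(8,3)·0.73^3·0.27^5 = 0.031259
Total = 0.037651

0.0377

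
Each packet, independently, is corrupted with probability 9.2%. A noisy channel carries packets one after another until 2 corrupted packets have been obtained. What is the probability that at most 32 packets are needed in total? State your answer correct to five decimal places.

0.80665

Finishing within 32 packets ⇔ at least 2 successes in the first 32. With X ~ Binomial(32, 0.092), P(Y ≤ 32) = 1 − P(X ≤ 1).
  k=0: C(32,0)·0.092^0·0.908^32 = 0.0455771
  k=1: C(32,1)·0.092^1·0.908^31 = 0.1477744
1 − 0.1933515 = 0.8066485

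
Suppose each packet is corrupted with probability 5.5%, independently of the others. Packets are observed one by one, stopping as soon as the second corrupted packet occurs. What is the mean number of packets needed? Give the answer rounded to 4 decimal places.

36.3636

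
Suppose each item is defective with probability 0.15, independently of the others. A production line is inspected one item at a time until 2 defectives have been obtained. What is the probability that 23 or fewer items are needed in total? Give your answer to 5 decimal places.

0.87958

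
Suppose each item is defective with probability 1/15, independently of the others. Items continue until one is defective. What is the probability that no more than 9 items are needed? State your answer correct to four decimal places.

0.4626

Y = number of items to the first success; geometric, p = 0.066667.
P(Y ≤ 9) = 1 − (1−p)^9 = 1 − 0.537441 = 0.462559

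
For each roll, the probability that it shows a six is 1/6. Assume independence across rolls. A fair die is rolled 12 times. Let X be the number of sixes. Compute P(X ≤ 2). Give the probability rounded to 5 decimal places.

X ~ Binomial(12, 0.166667); P(X ≤ 2) = Σ C(12,k) p^k (1−p)^(12−k) over k:
  k=0: C(12,0)·0.166667^0·0.833333^12 = 0.1121567
  k=1: C(12,1)·0.166667^1·0.833333^11 = 0.2691760
  k=2: C(12,2)·0.166667^2·0.833333^10 = 0.2960936
Total = 0.6774262

0.67743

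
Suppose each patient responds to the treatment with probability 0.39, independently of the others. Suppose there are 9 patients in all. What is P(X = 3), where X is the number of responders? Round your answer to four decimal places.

0.2567

X ~ Binomial(n=9, p=0.39).
P(X=3) = C(9,3) · p^3 · (1−p)^6
= 84 · 0.059319 · 0.05152 = 0.256716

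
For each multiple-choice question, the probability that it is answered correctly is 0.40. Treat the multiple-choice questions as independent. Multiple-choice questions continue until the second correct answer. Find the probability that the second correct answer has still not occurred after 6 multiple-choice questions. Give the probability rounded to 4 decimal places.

0.2333

Needing more than 6 multiple-choice questions ⇔ fewer than 2 successes in the first 6. With X ~ Binomial(6, 0.40), P(Y > 6) = P(X ≤ 1).
  k=0: C(6,0)·0.40^0·0.60^6 = 0.046656
  k=1: C(6,1)·0.40^1·0.60^5 = 0.186624
P(X ≤ 1) = 0.233280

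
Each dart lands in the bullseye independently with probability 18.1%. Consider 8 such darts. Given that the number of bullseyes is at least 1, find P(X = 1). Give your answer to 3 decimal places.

X ~ Binomial(8, 0.181). Want P(X=1 | X≥1) = P(X=1) / P(X≥1).
P(X=1) = C(8,1)·0.181^1·0.819^7 = 0.35790
P(X≥1) = 1 − 0.20243 = 0.79757
Ratio = 0.35790 / 0.79757 = 0.44873

0.449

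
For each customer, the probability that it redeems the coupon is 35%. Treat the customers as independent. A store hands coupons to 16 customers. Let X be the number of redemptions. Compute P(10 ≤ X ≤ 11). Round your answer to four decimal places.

0.0216

X ~ Binomial(16, 0.35); P(10 ≤ X ≤ 11) = Σ C(16,k) p^k (1−p)^(16−k) over k:
  k=10: C(16,10)·0.35^10·0.65^6 = 0.016660
  k=11: C(16,11)·0.35^11·0.65^5 = 0.004893
Total = 0.021554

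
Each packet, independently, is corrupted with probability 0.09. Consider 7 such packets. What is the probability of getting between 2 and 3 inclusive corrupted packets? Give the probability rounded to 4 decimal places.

X ~ Binomial(7, 0.09); P(2 ≤ X ≤ 3) = Σ C(7,k) p^k (1−p)^(7−k) over k:
  k=2: C(7,2)·0.09^2·0.91^5 = 0.106148
  k=3: C(7,3)·0.09^3·0.91^4 = 0.017497
Total = 0.123645

0.1236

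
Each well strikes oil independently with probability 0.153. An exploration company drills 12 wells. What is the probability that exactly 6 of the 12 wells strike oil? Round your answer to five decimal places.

X ~ Binomial(n=12, p=0.153).
P(X=6) = C(12,6) · p^6 · (1−p)^6
= 924 · 1.2828e-05 · 0.36923 = 0.0043764

0.00438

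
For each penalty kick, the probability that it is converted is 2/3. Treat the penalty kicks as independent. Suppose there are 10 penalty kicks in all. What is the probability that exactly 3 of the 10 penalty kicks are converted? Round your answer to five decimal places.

0.01626

X ~ Binomial(n=10, p=0.666667).
P(X=3) = C(10,3) · p^3 · (1−p)^7
= 120 · 0.2963 · 0.00045725 = 0.0162577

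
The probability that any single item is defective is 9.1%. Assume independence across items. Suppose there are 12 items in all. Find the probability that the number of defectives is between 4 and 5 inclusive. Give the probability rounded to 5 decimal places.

X ~ Binomial(12, 0.091); P(4 ≤ X ≤ 5) = Σ C(12,k) p^k (1−p)^(12−k) over k:
  k=4: C(12,4)·0.091^4·0.909^8 = 0.0158227
  k=5: C(12,5)·0.091^5·0.909^7 = 0.0025344
Total = 0.0183572

0.01836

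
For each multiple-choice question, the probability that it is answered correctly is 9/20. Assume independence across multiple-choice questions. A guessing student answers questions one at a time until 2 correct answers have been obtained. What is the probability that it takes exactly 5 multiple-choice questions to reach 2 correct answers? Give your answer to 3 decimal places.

0.135

Y = trial on which the second success occurs; negative binomial, r=2, p=0.45.
P(Y=5) = C(4,1) · p^2 · (1−p)^3
= 4 · 0.2025 · 0.16637 = 0.13476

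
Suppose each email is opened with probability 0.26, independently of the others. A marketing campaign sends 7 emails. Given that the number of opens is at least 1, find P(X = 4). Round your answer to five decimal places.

X ~ Binomial(7, 0.26). Want P(X=4 | X≥1) = P(X=4) / P(X≥1).
P(X=4) = C(7,4)·0.26^4·0.74^3 = 0.0648122
P(X≥1) = 1 − 0.1215128 = 0.8784872
Ratio = 0.0648122 / 0.8784872 = 0.0737770

0.07378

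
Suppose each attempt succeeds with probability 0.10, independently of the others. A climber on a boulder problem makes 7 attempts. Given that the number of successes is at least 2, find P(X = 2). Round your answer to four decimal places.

X ~ Binomial(7, 0.10). Want P(X=2 | X≥2) = P(X=2) / P(X≥2).
P(X=2) = C(7,2)·0.10^2·0.90^5 = 0.124003
P(X≥2) = 1 − 0.478297 − 0.372009 = 0.149694
Ratio = 0.124003 / 0.149694 = 0.828374

0.8284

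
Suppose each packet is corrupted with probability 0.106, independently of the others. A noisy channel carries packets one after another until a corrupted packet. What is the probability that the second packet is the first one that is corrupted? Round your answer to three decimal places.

Geometric (trials to first success), p = 0.106.
P(Y = 2) = (1−p)^1 · p = 0.894 · 0.106 = 0.09476

0.095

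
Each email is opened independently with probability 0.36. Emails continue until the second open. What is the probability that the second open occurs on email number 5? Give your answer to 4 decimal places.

0.1359

Y = trial on which the second success occurs; negative binomial, r=2, p=0.36.
P(Y=5) = C(4,1) · p^2 · (1−p)^3
= 4 · 0.1296 · 0.26214 = 0.135895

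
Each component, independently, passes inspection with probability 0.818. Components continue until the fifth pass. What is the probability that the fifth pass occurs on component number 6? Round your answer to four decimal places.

0.3333

Y = trial on which the fifth success occurs; negative binomial, r=5, p=0.818.
P(Y=6) = C(5,4) · p^5 · (1−p)^1
= 5 · 0.36624 · 0.182 = 0.333279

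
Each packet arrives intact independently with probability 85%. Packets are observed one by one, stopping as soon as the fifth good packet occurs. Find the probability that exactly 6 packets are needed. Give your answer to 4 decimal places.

0.3328

Y = trial on which the fifth success occurs; negative binomial, r=5, p=0.85.
P(Y=6) = C(5,4) · p^5 · (1−p)^1
= 5 · 0.44371 · 0.15 = 0.332779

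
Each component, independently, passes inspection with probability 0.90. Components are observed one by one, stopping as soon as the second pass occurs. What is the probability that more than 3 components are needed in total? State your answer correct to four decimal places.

0.0280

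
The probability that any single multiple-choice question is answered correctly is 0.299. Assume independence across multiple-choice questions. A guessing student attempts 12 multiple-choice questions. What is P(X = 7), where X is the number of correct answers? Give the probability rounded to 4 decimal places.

X ~ Binomial(n=12, p=0.299).
P(X=7) = C(12,7) · p^7 · (1−p)^5
= 792 · 0.00021365 · 0.16927 = 0.028643

0.0286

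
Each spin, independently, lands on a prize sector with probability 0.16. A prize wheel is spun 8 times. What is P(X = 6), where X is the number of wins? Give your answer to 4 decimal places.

X ~ Binomial(n=8, p=0.16).
P(X=6) = C(8,6) · p^6 · (1−p)^2
= 28 · 1.6777e-05 · 0.7056 = 0.000331

0.0003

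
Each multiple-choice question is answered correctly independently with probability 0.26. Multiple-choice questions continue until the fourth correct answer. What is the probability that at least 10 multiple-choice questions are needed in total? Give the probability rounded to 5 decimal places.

0.81510

Needing more than 9 multiple-choice questions ⇔ fewer than 4 successes in the first 9. With X ~ Binomial(9, 0.26), P(Y > 9) = P(X ≤ 3).
  k=0: C(9,0)·0.26^0·0.74^9 = 0.0665404
  k=1: C(9,1)·0.26^1·0.74^8 = 0.2104116
  k=2: C(9,2)·0.26^2·0.74^7 = 0.2957136
  k=3: C(9,3)·0.26^3·0.74^6 = 0.2424318
P(X ≤ 3) = 0.8150974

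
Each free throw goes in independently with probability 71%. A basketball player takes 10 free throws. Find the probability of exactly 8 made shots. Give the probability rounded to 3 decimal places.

X ~ Binomial(n=10, p=0.71).
P(X=8) = C(10,8) · p^8 · (1−p)^2
= 45 · 0.064575 · 0.0841 = 0.24439

0.244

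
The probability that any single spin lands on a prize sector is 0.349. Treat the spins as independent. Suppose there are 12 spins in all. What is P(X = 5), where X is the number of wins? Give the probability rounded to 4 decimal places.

X ~ Binomial(n=12, p=0.349).
P(X=5) = C(12,5) · p^5 · (1−p)^7
= 792 · 0.0051776 · 0.049553 = 0.203198

0.2032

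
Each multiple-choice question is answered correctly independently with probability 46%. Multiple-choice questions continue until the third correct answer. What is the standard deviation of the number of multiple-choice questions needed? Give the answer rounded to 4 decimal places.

2.7669

Y = total multiple-choice questions until the third success; negative binomial with r=3, p=0.46.
SD(Y) = √[r(1−p)/p²] = √(7.655955) = 2.766940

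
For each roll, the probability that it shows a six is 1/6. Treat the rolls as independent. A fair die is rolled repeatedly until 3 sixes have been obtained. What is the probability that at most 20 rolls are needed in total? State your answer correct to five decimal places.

Finishing within 20 rolls ⇔ at least 3 successes in the first 20. With X ~ Binomial(20, 0.166667), P(Y ≤ 20) = 1 − P(X ≤ 2).
  k=0: C(20,0)·0.166667^0·0.833333^20 = 0.0260841
  k=1: C(20,1)·0.166667^1·0.833333^19 = 0.1043362
  k=2: C(20,2)·0.166667^2·0.833333^18 = 0.1982388
1 − 0.3286591 = 0.6713409

0.67134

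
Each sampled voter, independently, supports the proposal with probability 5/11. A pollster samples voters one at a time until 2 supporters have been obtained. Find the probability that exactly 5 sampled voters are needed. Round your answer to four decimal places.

Y = trial on which the second success occurs; negative binomial, r=2, p=0.454545.
P(Y=5) = C(4,1) · p^2 · (1−p)^3
= 4 · 0.20661 · 0.16228 = 0.134119

0.1341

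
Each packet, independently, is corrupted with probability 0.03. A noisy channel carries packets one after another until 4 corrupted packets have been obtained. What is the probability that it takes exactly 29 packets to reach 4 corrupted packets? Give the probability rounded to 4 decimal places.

Y = trial on which the fourth success occurs; negative binomial, r=4, p=0.03.
P(Y=29) = C(28,3) · p^4 · (1−p)^25
= 3276 · 8.1e-07 · 0.46697 = 0.001239

0.0012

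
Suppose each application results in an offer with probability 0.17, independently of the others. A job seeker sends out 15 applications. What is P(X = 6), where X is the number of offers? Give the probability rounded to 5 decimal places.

0.02258

X ~ Binomial(n=15, p=0.17).
P(X=6) = C(15,6) · p^6 · (1−p)^9
= 5005 · 2.4138e-05 · 0.18694 = 0.0225840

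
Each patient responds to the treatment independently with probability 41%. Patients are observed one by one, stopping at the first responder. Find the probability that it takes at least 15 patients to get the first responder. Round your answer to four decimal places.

Y = number of patients to the first success; geometric, p = 0.41.
P(Y > 14) = P(first 14 all fail) = (1−p)^14 = 0.000619

0.0006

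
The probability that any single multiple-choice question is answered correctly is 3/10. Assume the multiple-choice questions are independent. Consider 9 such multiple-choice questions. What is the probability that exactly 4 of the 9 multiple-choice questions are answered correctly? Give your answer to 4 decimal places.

0.1715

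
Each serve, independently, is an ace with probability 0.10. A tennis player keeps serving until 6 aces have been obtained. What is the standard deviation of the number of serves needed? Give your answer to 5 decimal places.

23.23790

Y = total serves until the sixth success; negative binomial with r=6, p=0.10.
SD(Y) = √[r(1−p)/p²] = √(540.0000000) = 23.2379001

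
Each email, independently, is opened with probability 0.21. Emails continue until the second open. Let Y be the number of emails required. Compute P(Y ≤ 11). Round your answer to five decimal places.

Finishing within 11 emails ⇔ at least 2 successes in the first 11. With X ~ Binomial(11, 0.21), P(Y ≤ 11) = 1 − P(X ≤ 1).
  k=0: C(11,0)·0.21^0·0.79^11 = 0.0747994
  k=1: C(11,1)·0.21^1·0.79^10 = 0.2187172
1 − 0.2935166 = 0.7064834

0.70648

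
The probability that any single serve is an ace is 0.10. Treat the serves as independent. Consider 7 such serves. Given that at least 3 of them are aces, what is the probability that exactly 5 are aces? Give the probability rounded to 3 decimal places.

0.007

X ~ Binomial(7, 0.10). Want P(X=5 | X≥3) = P(X=5) / P(X≥3).
P(X=5) = C(7,5)·0.10^5·0.90^2 = 0.00017
P(X≥3) = 1 − 0.47830 − 0.37201 − 0.12400 = 0.02569
Ratio = 0.00017 / 0.02569 = 0.00662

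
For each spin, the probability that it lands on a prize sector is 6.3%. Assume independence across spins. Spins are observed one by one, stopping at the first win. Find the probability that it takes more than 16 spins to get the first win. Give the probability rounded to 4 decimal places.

0.3530

Y = number of spins to the first success; geometric, p = 0.063.
P(Y > 16) = P(first 16 all fail) = (1−p)^16 = 0.353048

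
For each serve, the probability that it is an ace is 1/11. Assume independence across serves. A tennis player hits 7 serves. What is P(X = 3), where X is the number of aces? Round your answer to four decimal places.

X ~ Binomial(n=7, p=0.090909).
P(X=3) = C(7,3) · p^3 · (1−p)^4
= 35 · 0.00075131 · 0.68301 = 0.017961

0.0180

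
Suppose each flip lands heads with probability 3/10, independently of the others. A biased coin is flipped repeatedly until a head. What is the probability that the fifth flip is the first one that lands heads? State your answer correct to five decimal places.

0.07203

Geometric (trials to first success), p = 0.30.
P(Y = 5) = (1−p)^4 · p = 0.2401 · 0.30 = 0.0720300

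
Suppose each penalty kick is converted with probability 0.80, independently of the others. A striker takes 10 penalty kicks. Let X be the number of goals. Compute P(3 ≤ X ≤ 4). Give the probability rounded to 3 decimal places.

X ~ Binomial(10, 0.80); P(3 ≤ X ≤ 4) = Σ C(10,k) p^k (1−p)^(10−k) over k:
  k=3: C(10,3)·0.80^3·0.20^7 = 0.00079
  k=4: C(10,4)·0.80^4·0.20^6 = 0.00551
Total = 0.00629

0.006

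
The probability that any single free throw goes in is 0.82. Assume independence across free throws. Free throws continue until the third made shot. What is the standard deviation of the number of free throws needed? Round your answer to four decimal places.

0.8962

Y = total free throws until the third success; negative binomial with r=3, p=0.82.
SD(Y) = √[r(1−p)/p²] = √(0.803093) = 0.896155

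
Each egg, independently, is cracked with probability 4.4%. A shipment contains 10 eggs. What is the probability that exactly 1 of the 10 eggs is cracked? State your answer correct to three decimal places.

0.293

X ~ Binomial(n=10, p=0.044).
P(X=1) = C(10,1) · p^1 · (1−p)^9
= 10 · 0.044 · 0.66699 = 0.29348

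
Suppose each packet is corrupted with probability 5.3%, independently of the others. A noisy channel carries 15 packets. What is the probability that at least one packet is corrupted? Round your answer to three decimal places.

P(at least one) = 1 − P(none) = 1 − (1 − 0.053)^15
= 1 − 0.44182 = 0.55818

0.558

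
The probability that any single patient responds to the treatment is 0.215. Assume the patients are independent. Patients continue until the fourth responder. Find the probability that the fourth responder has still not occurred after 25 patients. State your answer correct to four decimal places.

0.1827

Needing more than 25 patients ⇔ fewer than 4 successes in the first 25. With X ~ Binomial(25, 0.215), P(Y > 25) = P(X ≤ 3).
  k=0: C(25,0)·0.215^0·0.785^25 = 0.002354
  k=1: C(25,1)·0.215^1·0.785^24 = 0.016116
  k=2: C(25,2)·0.215^2·0.785^23 = 0.052966
  k=3: C(25,3)·0.215^3·0.785^22 = 0.111218
P(X ≤ 3) = 0.182654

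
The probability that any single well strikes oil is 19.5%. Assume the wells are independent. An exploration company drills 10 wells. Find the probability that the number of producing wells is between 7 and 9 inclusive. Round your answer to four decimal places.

X ~ Binomial(10, 0.195); P(7 ≤ X ≤ 9) = Σ C(10,k) p^k (1−p)^(10−k) over k:
  k=7: C(10,7)·0.195^7·0.805^3 = 0.000671
  k=8: C(10,8)·0.195^8·0.805^2 = 0.000061
  k=9: C(10,9)·0.195^9·0.805^1 = 0.000003
Total = 0.000735

0.0007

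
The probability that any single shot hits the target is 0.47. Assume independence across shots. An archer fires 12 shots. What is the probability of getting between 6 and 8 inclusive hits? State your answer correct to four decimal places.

X ~ Binomial(12, 0.47); P(6 ≤ X ≤ 8) = Σ C(12,k) p^k (1−p)^(12−k) over k:
  k=6: C(12,6)·0.47^6·0.53^6 = 0.220757
  k=7: C(12,7)·0.47^7·0.53^5 = 0.167799
  k=8: C(12,8)·0.47^8·0.53^4 = 0.093002
Total = 0.481558

0.4816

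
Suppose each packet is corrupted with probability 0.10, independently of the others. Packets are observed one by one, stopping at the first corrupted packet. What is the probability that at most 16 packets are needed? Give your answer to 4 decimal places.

0.8147

Y = number of packets to the first success; geometric, p = 0.10.
P(Y ≤ 16) = 1 − (1−p)^16 = 1 − 0.185302 = 0.814698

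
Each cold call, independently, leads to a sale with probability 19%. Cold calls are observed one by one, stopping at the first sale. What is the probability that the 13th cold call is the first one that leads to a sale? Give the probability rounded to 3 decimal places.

Geometric (trials to first success), p = 0.19.
P(Y = 13) = (1−p)^12 · p = 0.079766 · 0.19 = 0.01516

0.015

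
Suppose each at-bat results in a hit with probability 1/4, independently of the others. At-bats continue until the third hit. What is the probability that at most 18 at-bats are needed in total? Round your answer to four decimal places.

0.8647

Finishing within 18 at-bats ⇔ at least 3 successes in the first 18. With X ~ Binomial(18, 0.25), P(Y ≤ 18) = 1 − P(X ≤ 2).
  k=0: C(18,0)·0.25^0·0.75^18 = 0.005638
  k=1: C(18,1)·0.25^1·0.75^17 = 0.033826
  k=2: C(18,2)·0.25^2·0.75^16 = 0.095841
1 − 0.135305 = 0.864695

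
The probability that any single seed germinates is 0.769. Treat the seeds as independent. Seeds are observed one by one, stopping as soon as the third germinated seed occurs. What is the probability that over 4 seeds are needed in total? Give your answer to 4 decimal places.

Needing more than 4 seeds ⇔ fewer than 3 successes in the first 4. With X ~ Binomial(4, 0.769), P(Y > 4) = P(X ≤ 2).
  k=0: C(4,0)·0.769^0·0.231^4 = 0.002847
  k=1: C(4,1)·0.769^1·0.231^3 = 0.037916
  k=2: C(4,2)·0.769^2·0.231^2 = 0.189334
P(X ≤ 2) = 0.230097

0.2301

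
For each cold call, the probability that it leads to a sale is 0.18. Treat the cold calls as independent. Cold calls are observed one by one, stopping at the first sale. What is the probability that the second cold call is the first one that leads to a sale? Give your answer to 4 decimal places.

0.1476

Geometric (trials to first success), p = 0.18.
P(Y = 2) = (1−p)^1 · p = 0.82 · 0.18 = 0.147600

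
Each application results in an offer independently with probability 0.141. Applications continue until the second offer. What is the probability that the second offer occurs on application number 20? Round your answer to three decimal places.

0.024

Y = trial on which the second success occurs; negative binomial, r=2, p=0.141.
P(Y=20) = C(19,1) · p^2 · (1−p)^18
= 19 · 0.019881 · 0.064845 = 0.02449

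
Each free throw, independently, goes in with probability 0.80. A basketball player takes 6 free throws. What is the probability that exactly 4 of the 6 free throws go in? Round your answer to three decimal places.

0.246

X ~ Binomial(n=6, p=0.80).
P(X=4) = C(6,4) · p^4 · (1−p)^2
= 15 · 0.4096 · 0.04 = 0.24576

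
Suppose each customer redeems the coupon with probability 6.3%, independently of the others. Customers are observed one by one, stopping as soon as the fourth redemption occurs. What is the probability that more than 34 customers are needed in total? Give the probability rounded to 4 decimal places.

0.8362

Needing more than 34 customers ⇔ fewer than 4 successes in the first 34. With X ~ Binomial(34, 0.063), P(Y > 34) = P(X ≤ 3).
  k=0: C(34,0)·0.063^0·0.937^34 = 0.109432
  k=1: C(34,1)·0.063^1·0.937^33 = 0.250165
  k=2: C(34,2)·0.063^2·0.937^32 = 0.277531
  k=3: C(34,3)·0.063^3·0.937^31 = 0.199040
P(X ≤ 3) = 0.836168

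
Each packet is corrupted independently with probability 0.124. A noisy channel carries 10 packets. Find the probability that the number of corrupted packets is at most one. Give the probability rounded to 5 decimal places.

0.64277

X ~ Binomial(10, 0.124); P(X ≤ 1) = Σ C(10,k) p^k (1−p)^(10−k) over k:
  k=0: C(10,0)·0.124^0·0.876^10 = 0.2660977
  k=1: C(10,1)·0.124^1·0.876^9 = 0.3766679
Total = 0.6427656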